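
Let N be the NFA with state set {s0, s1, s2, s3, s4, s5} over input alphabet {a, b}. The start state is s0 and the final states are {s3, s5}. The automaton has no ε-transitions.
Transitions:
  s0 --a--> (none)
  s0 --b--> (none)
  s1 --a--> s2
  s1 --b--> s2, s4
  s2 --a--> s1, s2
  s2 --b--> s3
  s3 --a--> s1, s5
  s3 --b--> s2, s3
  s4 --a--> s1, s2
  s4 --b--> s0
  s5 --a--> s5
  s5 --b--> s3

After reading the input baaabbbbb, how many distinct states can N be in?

0

Start: {s0}
read b: {}
The reachable set is empty and stays empty for the remaining 8 symbols.
Final reachable set {} has 0 states.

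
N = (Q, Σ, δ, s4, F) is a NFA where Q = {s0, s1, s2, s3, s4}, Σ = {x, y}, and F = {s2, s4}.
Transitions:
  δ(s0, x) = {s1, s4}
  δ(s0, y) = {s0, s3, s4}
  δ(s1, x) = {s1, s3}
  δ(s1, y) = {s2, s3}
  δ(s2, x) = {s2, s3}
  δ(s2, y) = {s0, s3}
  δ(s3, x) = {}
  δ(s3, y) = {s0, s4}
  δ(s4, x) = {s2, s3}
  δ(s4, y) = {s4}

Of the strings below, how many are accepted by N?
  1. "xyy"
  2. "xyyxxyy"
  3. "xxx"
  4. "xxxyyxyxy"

4

"xyy": accepted
"xyyxxyy": accepted
"xxx": accepted
"xxxyyxyxy": accepted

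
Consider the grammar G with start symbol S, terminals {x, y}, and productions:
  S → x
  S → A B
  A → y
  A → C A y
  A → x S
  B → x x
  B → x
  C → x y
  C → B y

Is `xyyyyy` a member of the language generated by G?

no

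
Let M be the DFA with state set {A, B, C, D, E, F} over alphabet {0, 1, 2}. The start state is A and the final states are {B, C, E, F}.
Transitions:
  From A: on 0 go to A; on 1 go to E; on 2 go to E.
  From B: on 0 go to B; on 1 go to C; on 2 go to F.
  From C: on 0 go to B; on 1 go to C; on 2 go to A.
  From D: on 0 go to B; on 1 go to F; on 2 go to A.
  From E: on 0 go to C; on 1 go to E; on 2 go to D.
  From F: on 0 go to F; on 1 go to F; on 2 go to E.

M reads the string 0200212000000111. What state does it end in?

C

A --0--> A
A --2--> E
E --0--> C
C --0--> B
B --2--> F
F --1--> F
F --2--> E
E --0--> C
C --0--> B
B --0--> B
B --0--> B
B --0--> B
B --0--> B
B --1--> C
C --1--> C
C --1--> C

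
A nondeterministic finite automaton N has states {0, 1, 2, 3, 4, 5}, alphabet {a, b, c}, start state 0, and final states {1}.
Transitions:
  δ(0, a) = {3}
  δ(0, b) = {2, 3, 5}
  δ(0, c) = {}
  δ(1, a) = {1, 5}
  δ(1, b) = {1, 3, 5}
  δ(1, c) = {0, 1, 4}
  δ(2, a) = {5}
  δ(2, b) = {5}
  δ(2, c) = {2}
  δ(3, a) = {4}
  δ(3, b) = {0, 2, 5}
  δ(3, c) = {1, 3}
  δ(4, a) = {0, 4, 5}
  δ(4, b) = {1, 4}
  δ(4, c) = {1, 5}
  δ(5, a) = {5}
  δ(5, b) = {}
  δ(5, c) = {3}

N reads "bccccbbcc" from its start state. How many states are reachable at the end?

Start: {0}
read b: {2, 3, 5}
read c: {1, 2, 3}
read c: {0, 1, 2, 3, 4}
read c: {0, 1, 2, 3, 4, 5}
read c: {0, 1, 2, 3, 4, 5}
read b: {0, 1, 2, 3, 4, 5}
read b: {0, 1, 2, 3, 4, 5}
read c: {0, 1, 2, 3, 4, 5}
read c: {0, 1, 2, 3, 4, 5}
Final reachable set {0, 1, 2, 3, 4, 5} has 6 states.

6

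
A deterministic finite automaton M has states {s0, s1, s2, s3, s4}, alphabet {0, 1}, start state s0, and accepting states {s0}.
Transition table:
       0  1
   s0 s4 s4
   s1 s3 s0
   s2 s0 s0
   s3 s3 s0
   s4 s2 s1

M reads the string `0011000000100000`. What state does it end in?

s3

s0 --0--> s4
s4 --0--> s2
s2 --1--> s0
s0 --1--> s4
s4 --0--> s2
s2 --0--> s0
s0 --0--> s4
s4 --0--> s2
s2 --0--> s0
s0 --0--> s4
s4 --1--> s1
s1 --0--> s3
s3 --0--> s3
s3 --0--> s3
s3 --0--> s3
s3 --0--> s3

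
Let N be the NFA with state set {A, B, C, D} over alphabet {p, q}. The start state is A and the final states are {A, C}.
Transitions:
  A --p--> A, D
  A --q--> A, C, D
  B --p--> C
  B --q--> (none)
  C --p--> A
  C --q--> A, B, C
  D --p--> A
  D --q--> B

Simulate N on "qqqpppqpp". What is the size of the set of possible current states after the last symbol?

2

Start: {A}
read q: {A, C, D}
read q: {A, B, C, D}
read q: {A, B, C, D}
read p: {A, C, D}
read p: {A, D}
read p: {A, D}
read q: {A, B, C, D}
read p: {A, C, D}
read p: {A, D}
Final reachable set {A, D} has 2 states.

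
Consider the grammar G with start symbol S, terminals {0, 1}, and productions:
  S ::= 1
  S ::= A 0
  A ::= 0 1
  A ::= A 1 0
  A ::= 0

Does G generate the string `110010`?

no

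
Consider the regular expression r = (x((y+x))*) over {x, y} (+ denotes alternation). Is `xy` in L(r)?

yes

Split as x·y: x matches x and ((y+x))* matches y.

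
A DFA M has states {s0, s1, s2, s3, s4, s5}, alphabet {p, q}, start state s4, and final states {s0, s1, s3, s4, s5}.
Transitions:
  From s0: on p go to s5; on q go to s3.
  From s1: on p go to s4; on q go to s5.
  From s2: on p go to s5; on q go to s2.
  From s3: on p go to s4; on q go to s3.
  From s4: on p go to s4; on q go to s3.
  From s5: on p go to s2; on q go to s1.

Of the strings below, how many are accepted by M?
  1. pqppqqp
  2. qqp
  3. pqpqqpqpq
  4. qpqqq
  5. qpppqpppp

pqppqqp: accepted
qqp: accepted
pqpqqpqpq: accepted
qpqqq: accepted
qpppqpppp: accepted

5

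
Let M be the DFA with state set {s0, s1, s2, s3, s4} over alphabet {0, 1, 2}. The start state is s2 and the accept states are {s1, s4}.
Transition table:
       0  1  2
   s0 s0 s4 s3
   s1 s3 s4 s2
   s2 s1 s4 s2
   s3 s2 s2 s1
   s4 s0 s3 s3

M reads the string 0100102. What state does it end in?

s2 --0--> s1
s1 --1--> s4
s4 --0--> s0
s0 --0--> s0
s0 --1--> s4
s4 --0--> s0
s0 --2--> s3

s3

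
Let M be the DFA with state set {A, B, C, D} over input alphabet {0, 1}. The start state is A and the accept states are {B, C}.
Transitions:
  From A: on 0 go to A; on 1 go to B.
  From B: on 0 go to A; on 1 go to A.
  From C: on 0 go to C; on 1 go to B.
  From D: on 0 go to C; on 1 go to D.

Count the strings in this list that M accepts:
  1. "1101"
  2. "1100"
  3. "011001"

2

"1101": accepted
"1100": rejected
"011001": accepted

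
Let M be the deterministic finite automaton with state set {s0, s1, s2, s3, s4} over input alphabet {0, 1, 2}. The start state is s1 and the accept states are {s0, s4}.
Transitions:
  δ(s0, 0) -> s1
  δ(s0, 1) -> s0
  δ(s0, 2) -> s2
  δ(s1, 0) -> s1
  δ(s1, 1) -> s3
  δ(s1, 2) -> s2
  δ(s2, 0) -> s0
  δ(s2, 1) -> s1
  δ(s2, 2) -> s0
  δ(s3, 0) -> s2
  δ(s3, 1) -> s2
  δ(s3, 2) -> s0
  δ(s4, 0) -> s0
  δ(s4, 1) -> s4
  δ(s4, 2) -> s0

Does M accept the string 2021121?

s1 --2--> s2
s2 --0--> s0
s0 --2--> s2
s2 --1--> s1
s1 --1--> s3
s3 --2--> s0
s0 --1--> s0
End in state s0, which is an accepting state.

accepted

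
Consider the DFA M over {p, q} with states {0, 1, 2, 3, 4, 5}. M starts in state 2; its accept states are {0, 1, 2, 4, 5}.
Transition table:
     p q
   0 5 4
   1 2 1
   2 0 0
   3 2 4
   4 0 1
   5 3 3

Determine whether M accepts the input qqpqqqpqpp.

2 --q--> 0
0 --q--> 4
4 --p--> 0
0 --q--> 4
4 --q--> 1
1 --q--> 1
1 --p--> 2
2 --q--> 0
0 --p--> 5
5 --p--> 3
End in state 3, which is not an accepting state.

rejected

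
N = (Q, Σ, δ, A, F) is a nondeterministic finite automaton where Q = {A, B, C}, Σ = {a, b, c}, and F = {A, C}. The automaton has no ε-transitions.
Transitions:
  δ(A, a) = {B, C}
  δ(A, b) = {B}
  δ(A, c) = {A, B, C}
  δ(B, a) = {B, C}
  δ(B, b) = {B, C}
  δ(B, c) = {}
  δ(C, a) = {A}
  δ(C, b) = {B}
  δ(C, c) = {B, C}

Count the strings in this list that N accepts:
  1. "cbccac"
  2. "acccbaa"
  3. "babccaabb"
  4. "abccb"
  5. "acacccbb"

"cbccac": accepted
"acccbaa": accepted
"babccaabb": accepted
"abccb": accepted
"acacccbb": accepted

5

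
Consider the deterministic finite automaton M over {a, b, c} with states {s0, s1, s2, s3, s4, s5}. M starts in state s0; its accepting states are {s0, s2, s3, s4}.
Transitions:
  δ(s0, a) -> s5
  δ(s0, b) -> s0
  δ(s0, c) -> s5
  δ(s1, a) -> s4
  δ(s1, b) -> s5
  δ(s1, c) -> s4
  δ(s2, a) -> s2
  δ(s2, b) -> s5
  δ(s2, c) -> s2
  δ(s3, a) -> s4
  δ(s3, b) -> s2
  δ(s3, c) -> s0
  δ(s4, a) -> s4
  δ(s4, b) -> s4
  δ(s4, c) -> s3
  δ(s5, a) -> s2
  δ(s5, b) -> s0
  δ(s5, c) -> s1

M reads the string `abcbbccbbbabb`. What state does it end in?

s0 --a--> s5
s5 --b--> s0
s0 --c--> s5
s5 --b--> s0
s0 --b--> s0
s0 --c--> s5
s5 --c--> s1
s1 --b--> s5
s5 --b--> s0
s0 --b--> s0
s0 --a--> s5
s5 --b--> s0
s0 --b--> s0

s0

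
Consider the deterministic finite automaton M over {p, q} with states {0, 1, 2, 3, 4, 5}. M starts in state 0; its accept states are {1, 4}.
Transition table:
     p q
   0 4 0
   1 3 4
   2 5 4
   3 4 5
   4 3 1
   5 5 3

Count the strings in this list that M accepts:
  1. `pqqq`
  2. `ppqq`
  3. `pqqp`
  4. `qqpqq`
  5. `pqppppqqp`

2

`pqqq`: accepted
`ppqq`: rejected
`pqqp`: rejected
`qqpqq`: accepted
`pqppppqqp`: rejected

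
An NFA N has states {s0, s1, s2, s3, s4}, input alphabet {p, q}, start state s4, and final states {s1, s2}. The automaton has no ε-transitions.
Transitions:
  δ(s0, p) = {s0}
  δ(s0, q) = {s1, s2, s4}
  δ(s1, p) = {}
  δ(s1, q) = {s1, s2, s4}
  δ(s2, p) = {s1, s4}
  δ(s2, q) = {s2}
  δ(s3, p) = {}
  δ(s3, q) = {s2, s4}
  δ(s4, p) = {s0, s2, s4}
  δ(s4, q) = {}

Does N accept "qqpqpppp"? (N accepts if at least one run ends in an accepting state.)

rejected

Start: {s4}
read q: {}
The reachable set is empty and stays empty for the remaining 7 symbols.
Reachable ∩ accepting = {} — empty.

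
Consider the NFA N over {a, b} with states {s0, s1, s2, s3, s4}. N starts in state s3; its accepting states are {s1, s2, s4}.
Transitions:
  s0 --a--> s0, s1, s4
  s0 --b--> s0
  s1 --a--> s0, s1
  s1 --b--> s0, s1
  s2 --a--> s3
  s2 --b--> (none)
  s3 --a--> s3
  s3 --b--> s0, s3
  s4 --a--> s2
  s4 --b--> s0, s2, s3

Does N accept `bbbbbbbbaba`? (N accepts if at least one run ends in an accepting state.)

Start: {s3}
read b: {s0, s3}
read b: {s0, s3}
read b: {s0, s3}
read b: {s0, s3}
read b: {s0, s3}
read b: {s0, s3}
read b: {s0, s3}
read b: {s0, s3}
read a: {s0, s1, s3, s4}
read b: {s0, s1, s2, s3}
read a: {s0, s1, s3, s4}
Reachable ∩ accepting = {s1, s4} — nonempty.

accepted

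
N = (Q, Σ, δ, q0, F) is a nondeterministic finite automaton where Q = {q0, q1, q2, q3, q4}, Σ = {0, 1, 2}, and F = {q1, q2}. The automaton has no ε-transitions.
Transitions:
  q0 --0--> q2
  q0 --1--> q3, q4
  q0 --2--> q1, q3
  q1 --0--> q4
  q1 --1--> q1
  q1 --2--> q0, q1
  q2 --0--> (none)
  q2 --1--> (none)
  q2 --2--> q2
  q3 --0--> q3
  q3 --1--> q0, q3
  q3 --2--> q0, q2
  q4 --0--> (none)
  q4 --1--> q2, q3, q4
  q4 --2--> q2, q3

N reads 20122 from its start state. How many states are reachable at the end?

Start: {q0}
read 2: {q1, q3}
read 0: {q3, q4}
read 1: {q0, q2, q3, q4}
read 2: {q0, q1, q2, q3}
read 2: {q0, q1, q2, q3}
Final reachable set {q0, q1, q2, q3} has 4 states.

4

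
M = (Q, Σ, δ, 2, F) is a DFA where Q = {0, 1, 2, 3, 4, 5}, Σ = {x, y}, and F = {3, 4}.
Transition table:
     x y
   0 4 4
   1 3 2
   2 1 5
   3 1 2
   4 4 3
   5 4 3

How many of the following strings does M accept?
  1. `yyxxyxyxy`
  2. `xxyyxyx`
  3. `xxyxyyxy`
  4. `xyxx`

`yyxxyxyxy`: rejected
`xxyyxyx`: rejected
`xxyxyyxy`: accepted
`xyxx`: accepted

2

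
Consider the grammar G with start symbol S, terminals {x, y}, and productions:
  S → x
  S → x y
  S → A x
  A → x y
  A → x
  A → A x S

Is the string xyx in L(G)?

yes

S ⇒ Ax ⇒ xyx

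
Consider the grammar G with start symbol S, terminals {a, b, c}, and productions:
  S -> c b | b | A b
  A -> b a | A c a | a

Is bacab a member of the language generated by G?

S ⇒ Ab ⇒ Acab ⇒ bacab

yes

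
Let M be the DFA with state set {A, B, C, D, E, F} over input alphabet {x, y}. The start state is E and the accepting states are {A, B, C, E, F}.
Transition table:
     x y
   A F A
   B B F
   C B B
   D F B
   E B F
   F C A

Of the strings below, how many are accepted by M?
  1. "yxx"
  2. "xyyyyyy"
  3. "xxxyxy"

3

"yxx": accepted
"xyyyyyy": accepted
"xxxyxy": accepted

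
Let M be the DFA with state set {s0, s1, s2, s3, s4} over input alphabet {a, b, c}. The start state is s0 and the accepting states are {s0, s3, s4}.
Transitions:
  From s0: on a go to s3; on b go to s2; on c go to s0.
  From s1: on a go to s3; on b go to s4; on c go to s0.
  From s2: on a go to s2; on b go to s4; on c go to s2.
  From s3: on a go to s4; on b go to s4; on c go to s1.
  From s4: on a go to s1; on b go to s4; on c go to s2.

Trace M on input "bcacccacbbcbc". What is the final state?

s0 --b--> s2
s2 --c--> s2
s2 --a--> s2
s2 --c--> s2
s2 --c--> s2
s2 --c--> s2
s2 --a--> s2
s2 --c--> s2
s2 --b--> s4
s4 --b--> s4
s4 --c--> s2
s2 --b--> s4
s4 --c--> s2

s2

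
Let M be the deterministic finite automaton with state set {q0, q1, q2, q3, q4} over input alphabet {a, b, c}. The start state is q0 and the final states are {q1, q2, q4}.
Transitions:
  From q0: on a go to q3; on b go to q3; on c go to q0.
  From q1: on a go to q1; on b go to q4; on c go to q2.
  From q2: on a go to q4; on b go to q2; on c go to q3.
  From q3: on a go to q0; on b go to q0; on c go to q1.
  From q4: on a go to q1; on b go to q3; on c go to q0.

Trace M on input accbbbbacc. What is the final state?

q0

q0 --a--> q3
q3 --c--> q1
q1 --c--> q2
q2 --b--> q2
q2 --b--> q2
q2 --b--> q2
q2 --b--> q2
q2 --a--> q4
q4 --c--> q0
q0 --c--> q0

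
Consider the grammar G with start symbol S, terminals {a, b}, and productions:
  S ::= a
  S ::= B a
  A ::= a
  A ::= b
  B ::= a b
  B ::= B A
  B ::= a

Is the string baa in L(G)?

no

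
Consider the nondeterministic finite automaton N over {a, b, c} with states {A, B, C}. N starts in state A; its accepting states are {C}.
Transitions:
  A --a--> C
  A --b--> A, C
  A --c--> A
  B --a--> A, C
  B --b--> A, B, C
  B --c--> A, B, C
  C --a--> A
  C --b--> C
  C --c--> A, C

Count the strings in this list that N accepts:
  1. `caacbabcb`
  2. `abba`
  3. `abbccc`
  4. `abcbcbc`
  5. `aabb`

4

`caacbabcb`: accepted
`abba`: rejected
`abbccc`: accepted
`abcbcbc`: accepted
`aabb`: accepted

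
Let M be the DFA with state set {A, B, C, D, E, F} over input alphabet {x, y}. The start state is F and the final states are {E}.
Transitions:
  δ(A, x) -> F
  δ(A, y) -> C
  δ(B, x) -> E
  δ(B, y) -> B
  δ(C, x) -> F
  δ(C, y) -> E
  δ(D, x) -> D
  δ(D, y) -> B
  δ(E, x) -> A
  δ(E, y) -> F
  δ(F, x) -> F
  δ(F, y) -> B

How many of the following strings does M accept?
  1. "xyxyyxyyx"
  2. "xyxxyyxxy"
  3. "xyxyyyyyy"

1

"xyxyyxyyx": accepted
"xyxxyyxxy": rejected
"xyxyyyyyy": rejected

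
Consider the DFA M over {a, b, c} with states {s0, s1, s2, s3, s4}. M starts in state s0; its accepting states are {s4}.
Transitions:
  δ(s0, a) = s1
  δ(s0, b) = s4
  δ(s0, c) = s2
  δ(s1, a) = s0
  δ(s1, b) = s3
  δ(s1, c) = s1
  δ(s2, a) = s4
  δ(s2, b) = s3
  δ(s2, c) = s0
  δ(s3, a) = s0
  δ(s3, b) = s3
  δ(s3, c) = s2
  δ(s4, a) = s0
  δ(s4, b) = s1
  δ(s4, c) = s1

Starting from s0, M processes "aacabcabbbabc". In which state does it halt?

s0 --a--> s1
s1 --a--> s0
s0 --c--> s2
s2 --a--> s4
s4 --b--> s1
s1 --c--> s1
s1 --a--> s0
s0 --b--> s4
s4 --b--> s1
s1 --b--> s3
s3 --a--> s0
s0 --b--> s4
s4 --c--> s1

s1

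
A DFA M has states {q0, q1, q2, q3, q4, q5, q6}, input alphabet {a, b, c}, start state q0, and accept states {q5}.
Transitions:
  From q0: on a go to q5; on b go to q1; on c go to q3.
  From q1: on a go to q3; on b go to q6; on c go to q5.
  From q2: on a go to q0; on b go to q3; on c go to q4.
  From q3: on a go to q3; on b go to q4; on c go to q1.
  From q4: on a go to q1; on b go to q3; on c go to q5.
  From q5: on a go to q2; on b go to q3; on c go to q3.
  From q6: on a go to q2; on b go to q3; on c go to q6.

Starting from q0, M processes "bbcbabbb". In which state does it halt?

q4

q0 --b--> q1
q1 --b--> q6
q6 --c--> q6
q6 --b--> q3
q3 --a--> q3
q3 --b--> q4
q4 --b--> q3
q3 --b--> q4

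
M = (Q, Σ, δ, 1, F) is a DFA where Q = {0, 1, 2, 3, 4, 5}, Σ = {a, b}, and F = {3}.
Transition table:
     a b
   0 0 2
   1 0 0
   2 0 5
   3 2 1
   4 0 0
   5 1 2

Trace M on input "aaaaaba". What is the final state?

1 --a--> 0
0 --a--> 0
0 --a--> 0
0 --a--> 0
0 --a--> 0
0 --b--> 2
2 --a--> 0

0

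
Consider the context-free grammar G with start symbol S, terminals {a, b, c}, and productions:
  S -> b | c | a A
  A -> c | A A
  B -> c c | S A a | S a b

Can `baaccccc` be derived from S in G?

no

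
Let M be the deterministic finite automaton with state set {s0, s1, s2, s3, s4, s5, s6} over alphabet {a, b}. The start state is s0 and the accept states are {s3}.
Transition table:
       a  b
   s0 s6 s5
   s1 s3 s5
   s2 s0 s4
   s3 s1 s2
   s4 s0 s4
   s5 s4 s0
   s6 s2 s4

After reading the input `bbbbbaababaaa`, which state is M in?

s2

s0 --b--> s5
s5 --b--> s0
s0 --b--> s5
s5 --b--> s0
s0 --b--> s5
s5 --a--> s4
s4 --a--> s0
s0 --b--> s5
s5 --a--> s4
s4 --b--> s4
s4 --a--> s0
s0 --a--> s6
s6 --a--> s2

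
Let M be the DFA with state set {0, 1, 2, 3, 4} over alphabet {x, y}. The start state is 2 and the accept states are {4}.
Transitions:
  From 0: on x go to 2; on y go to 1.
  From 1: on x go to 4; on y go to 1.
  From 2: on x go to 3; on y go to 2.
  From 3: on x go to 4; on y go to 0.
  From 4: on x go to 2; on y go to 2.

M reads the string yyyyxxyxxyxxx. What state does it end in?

2 --y--> 2
2 --y--> 2
2 --y--> 2
2 --y--> 2
2 --x--> 3
3 --x--> 4
4 --y--> 2
2 --x--> 3
3 --x--> 4
4 --y--> 2
2 --x--> 3
3 --x--> 4
4 --x--> 2

2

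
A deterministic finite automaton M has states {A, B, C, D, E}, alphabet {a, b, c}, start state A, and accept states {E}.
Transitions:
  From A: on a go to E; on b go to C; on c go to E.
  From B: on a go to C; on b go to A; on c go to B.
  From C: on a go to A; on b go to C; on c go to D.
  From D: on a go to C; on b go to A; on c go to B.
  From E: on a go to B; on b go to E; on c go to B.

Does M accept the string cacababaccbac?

A --c--> E
E --a--> B
B --c--> B
B --a--> C
C --b--> C
C --a--> A
A --b--> C
C --a--> A
A --c--> E
E --c--> B
B --b--> A
A --a--> E
E --c--> B
End in state B, which is not an accepting state.

rejected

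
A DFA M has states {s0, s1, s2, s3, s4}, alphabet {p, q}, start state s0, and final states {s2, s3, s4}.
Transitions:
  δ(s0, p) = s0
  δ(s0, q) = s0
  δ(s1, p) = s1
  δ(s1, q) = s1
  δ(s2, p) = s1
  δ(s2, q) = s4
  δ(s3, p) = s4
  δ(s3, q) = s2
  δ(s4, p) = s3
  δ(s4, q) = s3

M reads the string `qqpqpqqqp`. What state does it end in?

s0 --q--> s0
s0 --q--> s0
s0 --p--> s0
s0 --q--> s0
s0 --p--> s0
s0 --q--> s0
s0 --q--> s0
s0 --q--> s0
s0 --p--> s0

s0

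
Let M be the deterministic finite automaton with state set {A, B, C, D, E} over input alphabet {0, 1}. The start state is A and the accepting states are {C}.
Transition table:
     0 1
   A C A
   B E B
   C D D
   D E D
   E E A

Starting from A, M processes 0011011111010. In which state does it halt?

A --0--> C
C --0--> D
D --1--> D
D --1--> D
D --0--> E
E --1--> A
A --1--> A
A --1--> A
A --1--> A
A --1--> A
A --0--> C
C --1--> D
D --0--> E

E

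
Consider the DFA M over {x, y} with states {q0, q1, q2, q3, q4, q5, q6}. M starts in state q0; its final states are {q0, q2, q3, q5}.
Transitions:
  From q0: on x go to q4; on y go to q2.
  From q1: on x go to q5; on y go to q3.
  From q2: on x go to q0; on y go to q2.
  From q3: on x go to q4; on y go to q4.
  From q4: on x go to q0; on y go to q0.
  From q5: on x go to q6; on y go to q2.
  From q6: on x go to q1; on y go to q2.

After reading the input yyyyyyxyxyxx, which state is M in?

q0 --y--> q2
q2 --y--> q2
q2 --y--> q2
q2 --y--> q2
q2 --y--> q2
q2 --y--> q2
q2 --x--> q0
q0 --y--> q2
q2 --x--> q0
q0 --y--> q2
q2 --x--> q0
q0 --x--> q4

q4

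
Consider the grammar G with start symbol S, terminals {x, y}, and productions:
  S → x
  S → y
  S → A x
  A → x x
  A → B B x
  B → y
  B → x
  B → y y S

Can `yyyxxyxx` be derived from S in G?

no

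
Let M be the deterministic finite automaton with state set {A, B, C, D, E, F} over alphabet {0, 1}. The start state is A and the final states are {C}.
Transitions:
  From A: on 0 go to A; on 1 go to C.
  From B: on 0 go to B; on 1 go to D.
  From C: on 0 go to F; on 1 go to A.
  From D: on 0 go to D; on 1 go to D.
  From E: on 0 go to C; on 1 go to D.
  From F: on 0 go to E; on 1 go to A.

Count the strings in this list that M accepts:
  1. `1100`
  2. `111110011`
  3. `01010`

0

`1100`: rejected
`111110011`: rejected
`01010`: rejected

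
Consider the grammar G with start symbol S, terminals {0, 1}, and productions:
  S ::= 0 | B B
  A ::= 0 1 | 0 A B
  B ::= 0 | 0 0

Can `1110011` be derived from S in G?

no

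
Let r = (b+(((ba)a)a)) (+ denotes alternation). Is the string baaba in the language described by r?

Neither b nor (((ba)a)a) matches baaba.

no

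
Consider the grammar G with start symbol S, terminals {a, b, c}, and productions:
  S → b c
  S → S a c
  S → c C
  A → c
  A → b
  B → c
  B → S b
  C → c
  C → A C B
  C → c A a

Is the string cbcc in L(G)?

yes

S ⇒ cC ⇒ cACB ⇒ cbCB ⇒ cbcB ⇒ cbcc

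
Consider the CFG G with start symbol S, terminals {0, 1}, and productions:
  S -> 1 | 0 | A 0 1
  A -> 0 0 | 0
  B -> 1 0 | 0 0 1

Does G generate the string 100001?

no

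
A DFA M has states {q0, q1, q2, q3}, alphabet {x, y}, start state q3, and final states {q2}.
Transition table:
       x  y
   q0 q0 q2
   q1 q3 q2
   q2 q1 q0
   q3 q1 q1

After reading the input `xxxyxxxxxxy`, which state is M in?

q1

q3 --x--> q1
q1 --x--> q3
q3 --x--> q1
q1 --y--> q2
q2 --x--> q1
q1 --x--> q3
q3 --x--> q1
q1 --x--> q3
q3 --x--> q1
q1 --x--> q3
q3 --y--> q1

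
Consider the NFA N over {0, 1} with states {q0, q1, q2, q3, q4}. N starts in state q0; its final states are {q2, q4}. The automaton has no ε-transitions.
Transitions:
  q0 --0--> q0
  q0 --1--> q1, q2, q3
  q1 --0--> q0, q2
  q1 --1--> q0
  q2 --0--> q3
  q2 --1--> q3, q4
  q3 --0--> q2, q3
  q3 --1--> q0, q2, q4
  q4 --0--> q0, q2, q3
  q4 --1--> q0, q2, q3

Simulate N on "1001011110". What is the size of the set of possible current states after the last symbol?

3

Start: {q0}
read 1: {q1, q2, q3}
read 0: {q0, q2, q3}
read 0: {q0, q2, q3}
read 1: {q0, q1, q2, q3, q4}
read 0: {q0, q2, q3}
read 1: {q0, q1, q2, q3, q4}
read 1: {q0, q1, q2, q3, q4}
read 1: {q0, q1, q2, q3, q4}
read 1: {q0, q1, q2, q3, q4}
read 0: {q0, q2, q3}
Final reachable set {q0, q2, q3} has 3 states.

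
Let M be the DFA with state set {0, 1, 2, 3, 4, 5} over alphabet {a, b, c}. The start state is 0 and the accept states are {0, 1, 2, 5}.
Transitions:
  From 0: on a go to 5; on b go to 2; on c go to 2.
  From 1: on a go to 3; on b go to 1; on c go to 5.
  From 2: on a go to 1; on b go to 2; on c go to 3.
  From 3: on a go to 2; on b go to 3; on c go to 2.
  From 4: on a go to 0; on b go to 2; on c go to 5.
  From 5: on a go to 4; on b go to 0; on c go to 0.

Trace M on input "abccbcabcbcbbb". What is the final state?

2

0 --a--> 5
5 --b--> 0
0 --c--> 2
2 --c--> 3
3 --b--> 3
3 --c--> 2
2 --a--> 1
1 --b--> 1
1 --c--> 5
5 --b--> 0
0 --c--> 2
2 --b--> 2
2 --b--> 2
2 --b--> 2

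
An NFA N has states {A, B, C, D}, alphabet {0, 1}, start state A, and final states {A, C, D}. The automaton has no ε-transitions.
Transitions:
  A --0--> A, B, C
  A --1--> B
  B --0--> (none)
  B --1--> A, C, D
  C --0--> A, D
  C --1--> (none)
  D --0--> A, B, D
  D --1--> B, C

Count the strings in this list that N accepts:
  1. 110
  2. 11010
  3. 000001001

3

110: accepted
11010: accepted
000001001: accepted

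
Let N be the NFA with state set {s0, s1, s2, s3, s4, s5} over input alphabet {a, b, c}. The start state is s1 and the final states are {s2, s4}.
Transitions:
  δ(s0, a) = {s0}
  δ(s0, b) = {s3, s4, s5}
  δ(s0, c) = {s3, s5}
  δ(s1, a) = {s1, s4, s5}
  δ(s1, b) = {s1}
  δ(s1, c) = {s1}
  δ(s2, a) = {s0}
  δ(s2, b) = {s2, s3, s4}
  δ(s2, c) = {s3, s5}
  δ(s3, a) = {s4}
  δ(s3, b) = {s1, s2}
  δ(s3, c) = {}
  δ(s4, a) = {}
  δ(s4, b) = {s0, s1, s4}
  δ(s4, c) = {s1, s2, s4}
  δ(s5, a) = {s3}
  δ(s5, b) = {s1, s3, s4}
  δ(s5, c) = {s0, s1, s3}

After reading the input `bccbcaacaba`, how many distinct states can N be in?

Start: {s1}
read b: {s1}
read c: {s1}
read c: {s1}
read b: {s1}
read c: {s1}
read a: {s1, s4, s5}
read a: {s1, s3, s4, s5}
read c: {s0, s1, s2, s3, s4}
read a: {s0, s1, s4, s5}
read b: {s0, s1, s3, s4, s5}
read a: {s0, s1, s3, s4, s5}
Final reachable set {s0, s1, s3, s4, s5} has 5 states.

5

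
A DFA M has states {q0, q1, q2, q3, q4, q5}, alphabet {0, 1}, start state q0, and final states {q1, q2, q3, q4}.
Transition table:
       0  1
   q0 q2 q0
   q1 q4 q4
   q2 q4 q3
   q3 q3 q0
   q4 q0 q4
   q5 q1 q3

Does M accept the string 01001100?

q0 --0--> q2
q2 --1--> q3
q3 --0--> q3
q3 --0--> q3
q3 --1--> q0
q0 --1--> q0
q0 --0--> q2
q2 --0--> q4
End in state q4, which is an accepting state.

accepted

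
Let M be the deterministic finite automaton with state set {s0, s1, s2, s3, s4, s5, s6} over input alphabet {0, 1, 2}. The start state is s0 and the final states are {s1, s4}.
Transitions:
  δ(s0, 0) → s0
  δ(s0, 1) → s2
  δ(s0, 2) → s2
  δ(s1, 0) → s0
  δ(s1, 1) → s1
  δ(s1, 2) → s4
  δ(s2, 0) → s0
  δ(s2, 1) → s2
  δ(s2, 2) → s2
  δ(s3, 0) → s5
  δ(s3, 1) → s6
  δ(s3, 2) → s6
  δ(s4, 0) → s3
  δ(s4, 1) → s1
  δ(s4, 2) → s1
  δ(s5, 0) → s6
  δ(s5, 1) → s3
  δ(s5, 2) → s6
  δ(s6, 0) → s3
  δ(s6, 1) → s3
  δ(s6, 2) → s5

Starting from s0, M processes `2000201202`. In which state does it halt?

s0 --2--> s2
s2 --0--> s0
s0 --0--> s0
s0 --0--> s0
s0 --2--> s2
s2 --0--> s0
s0 --1--> s2
s2 --2--> s2
s2 --0--> s0
s0 --2--> s2

s2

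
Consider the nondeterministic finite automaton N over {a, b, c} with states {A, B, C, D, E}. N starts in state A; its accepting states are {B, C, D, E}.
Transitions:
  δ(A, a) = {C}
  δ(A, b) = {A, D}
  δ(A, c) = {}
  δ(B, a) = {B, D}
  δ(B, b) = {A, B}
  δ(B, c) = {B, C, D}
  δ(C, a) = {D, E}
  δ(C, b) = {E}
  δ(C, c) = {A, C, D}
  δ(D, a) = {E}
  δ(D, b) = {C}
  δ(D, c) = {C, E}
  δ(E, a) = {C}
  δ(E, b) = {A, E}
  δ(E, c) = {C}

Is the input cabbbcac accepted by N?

Start: {A}
read c: {}
The reachable set is empty and stays empty for the remaining 7 symbols.
Reachable ∩ accepting = {} — empty.

rejected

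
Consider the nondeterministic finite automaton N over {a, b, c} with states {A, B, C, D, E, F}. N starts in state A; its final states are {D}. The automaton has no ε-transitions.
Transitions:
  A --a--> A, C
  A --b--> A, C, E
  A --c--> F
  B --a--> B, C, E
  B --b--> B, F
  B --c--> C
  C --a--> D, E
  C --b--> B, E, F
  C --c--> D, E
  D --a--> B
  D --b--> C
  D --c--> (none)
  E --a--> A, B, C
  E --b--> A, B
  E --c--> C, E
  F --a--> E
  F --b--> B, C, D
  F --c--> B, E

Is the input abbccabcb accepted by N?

accepted

Start: {A}
read a: {A, C}
read b: {A, B, C, E, F}
read b: {A, B, C, D, E, F}
read c: {B, C, D, E, F}
read c: {B, C, D, E}
read a: {A, B, C, D, E}
read b: {A, B, C, E, F}
read c: {B, C, D, E, F}
read b: {A, B, C, D, E, F}
Reachable ∩ accepting = {D} — nonempty.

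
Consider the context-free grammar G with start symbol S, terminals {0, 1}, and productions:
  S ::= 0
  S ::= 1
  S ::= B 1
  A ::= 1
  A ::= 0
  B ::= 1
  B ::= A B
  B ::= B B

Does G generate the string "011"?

yes

S ⇒ B1 ⇒ AB1 ⇒ 0B1 ⇒ 011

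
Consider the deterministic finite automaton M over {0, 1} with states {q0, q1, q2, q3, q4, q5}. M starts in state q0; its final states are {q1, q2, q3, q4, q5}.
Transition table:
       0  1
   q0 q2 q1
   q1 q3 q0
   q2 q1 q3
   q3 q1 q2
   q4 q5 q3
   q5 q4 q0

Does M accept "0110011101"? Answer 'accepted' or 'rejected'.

q0 --0--> q2
q2 --1--> q3
q3 --1--> q2
q2 --0--> q1
q1 --0--> q3
q3 --1--> q2
q2 --1--> q3
q3 --1--> q2
q2 --0--> q1
q1 --1--> q0
End in state q0, which is not an accepting state.

rejected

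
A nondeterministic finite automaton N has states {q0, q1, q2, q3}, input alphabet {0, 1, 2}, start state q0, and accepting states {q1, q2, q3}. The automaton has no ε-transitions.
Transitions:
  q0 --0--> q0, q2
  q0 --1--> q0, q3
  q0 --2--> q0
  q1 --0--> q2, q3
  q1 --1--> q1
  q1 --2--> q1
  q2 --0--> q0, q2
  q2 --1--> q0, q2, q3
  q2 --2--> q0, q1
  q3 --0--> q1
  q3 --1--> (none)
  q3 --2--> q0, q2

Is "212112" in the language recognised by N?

accepted

Start: {q0}
read 2: {q0}
read 1: {q0, q3}
read 2: {q0, q2}
read 1: {q0, q2, q3}
read 1: {q0, q2, q3}
read 2: {q0, q1, q2}
Reachable ∩ accepting = {q1, q2} — nonempty.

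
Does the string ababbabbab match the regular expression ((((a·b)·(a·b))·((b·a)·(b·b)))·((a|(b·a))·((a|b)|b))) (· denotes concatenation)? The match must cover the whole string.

Split as ababbabb·ab: (((a·b)·(a·b))·((b·a)·(b·b))) matches ababbabb and ((a|(b·a))·((a|b)|b)) matches ab.

yes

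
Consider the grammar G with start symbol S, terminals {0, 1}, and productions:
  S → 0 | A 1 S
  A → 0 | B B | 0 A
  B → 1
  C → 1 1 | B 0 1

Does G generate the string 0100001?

no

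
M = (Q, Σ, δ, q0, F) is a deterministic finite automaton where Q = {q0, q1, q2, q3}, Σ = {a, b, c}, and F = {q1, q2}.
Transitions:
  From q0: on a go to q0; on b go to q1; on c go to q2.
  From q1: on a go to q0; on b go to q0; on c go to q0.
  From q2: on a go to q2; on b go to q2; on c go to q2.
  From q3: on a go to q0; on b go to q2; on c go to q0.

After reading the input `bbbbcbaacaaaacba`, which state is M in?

q2

q0 --b--> q1
q1 --b--> q0
q0 --b--> q1
q1 --b--> q0
q0 --c--> q2
q2 --b--> q2
q2 --a--> q2
q2 --a--> q2
q2 --c--> q2
q2 --a--> q2
q2 --a--> q2
q2 --a--> q2
q2 --a--> q2
q2 --c--> q2
q2 --b--> q2
q2 --a--> q2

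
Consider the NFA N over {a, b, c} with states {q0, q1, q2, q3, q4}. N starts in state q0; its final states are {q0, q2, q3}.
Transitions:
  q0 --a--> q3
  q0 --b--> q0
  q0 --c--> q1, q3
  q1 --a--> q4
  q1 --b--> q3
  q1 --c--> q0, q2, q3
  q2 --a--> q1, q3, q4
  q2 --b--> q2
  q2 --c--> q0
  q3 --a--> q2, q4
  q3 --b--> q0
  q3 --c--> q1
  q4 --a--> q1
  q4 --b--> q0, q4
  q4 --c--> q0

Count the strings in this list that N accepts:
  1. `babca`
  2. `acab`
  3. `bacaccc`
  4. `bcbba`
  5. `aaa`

`babca`: accepted
`acab`: accepted
`bacaccc`: accepted
`bcbba`: accepted
`aaa`: accepted

5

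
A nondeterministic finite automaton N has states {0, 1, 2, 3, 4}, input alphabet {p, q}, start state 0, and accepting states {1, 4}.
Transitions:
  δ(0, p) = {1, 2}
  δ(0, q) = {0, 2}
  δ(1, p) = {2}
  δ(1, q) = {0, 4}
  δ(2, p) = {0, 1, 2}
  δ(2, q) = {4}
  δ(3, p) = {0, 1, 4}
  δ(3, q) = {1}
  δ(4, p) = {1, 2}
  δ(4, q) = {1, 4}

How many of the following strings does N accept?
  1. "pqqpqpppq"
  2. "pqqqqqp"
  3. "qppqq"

3

"pqqpqpppq": accepted
"pqqqqqp": accepted
"qppqq": accepted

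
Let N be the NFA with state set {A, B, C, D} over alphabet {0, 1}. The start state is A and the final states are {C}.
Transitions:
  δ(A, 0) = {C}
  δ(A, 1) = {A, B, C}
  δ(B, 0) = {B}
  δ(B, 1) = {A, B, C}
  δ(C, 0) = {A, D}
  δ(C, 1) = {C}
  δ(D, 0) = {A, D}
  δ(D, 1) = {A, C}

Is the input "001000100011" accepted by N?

Start: {A}
read 0: {C}
read 0: {A, D}
read 1: {A, B, C}
read 0: {A, B, C, D}
read 0: {A, B, C, D}
read 0: {A, B, C, D}
read 1: {A, B, C}
read 0: {A, B, C, D}
read 0: {A, B, C, D}
read 0: {A, B, C, D}
read 1: {A, B, C}
read 1: {A, B, C}
Reachable ∩ accepting = {C} — nonempty.

accepted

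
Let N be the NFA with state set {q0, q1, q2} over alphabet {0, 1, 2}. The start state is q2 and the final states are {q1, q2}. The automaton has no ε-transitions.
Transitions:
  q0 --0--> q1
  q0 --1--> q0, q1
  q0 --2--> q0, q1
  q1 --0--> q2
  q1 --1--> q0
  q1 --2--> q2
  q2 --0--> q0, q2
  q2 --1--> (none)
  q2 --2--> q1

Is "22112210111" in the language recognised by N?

rejected

Start: {q2}
read 2: {q1}
read 2: {q2}
read 1: {}
The reachable set is empty and stays empty for the remaining 8 symbols.
Reachable ∩ accepting = {} — empty.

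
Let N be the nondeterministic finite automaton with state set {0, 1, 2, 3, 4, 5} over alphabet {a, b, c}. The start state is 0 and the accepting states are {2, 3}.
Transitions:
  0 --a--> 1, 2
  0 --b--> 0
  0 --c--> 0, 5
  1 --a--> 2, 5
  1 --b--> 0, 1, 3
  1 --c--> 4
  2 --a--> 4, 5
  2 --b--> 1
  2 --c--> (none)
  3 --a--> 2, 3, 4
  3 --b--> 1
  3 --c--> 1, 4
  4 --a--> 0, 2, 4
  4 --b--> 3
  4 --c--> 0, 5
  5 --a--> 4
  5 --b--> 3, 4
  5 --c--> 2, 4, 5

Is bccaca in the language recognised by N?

Start: {0}
read b: {0}
read c: {0, 5}
read c: {0, 2, 4, 5}
read a: {0, 1, 2, 4, 5}
read c: {0, 2, 4, 5}
read a: {0, 1, 2, 4, 5}
Reachable ∩ accepting = {2} — nonempty.

accepted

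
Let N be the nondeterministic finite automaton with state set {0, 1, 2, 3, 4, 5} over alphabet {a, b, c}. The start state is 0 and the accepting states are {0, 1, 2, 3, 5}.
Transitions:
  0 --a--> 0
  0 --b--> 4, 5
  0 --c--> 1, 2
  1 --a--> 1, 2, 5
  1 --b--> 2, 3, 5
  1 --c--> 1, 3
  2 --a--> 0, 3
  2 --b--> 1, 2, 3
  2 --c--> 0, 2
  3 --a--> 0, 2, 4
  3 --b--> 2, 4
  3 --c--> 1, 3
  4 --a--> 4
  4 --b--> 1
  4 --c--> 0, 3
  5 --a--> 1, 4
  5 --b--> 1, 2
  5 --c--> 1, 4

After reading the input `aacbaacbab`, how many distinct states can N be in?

5

Start: {0}
read a: {0}
read a: {0}
read c: {1, 2}
read b: {1, 2, 3, 5}
read a: {0, 1, 2, 3, 4, 5}
read a: {0, 1, 2, 3, 4, 5}
read c: {0, 1, 2, 3, 4}
read b: {1, 2, 3, 4, 5}
read a: {0, 1, 2, 3, 4, 5}
read b: {1, 2, 3, 4, 5}
Final reachable set {1, 2, 3, 4, 5} has 5 states.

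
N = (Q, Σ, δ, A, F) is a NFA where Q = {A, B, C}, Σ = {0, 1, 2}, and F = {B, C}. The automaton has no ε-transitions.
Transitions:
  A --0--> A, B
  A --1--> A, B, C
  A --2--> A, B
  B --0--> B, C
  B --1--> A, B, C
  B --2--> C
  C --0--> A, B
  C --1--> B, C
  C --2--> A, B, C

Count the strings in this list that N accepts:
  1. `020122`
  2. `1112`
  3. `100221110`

3

`020122`: accepted
`1112`: accepted
`100221110`: accepted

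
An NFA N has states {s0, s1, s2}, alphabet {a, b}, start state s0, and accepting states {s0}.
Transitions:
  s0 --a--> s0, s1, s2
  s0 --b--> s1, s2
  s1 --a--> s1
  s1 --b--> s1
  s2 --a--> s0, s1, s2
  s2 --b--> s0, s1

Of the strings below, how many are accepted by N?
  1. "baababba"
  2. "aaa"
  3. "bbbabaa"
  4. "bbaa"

"baababba": accepted
"aaa": accepted
"bbbabaa": accepted
"bbaa": accepted

4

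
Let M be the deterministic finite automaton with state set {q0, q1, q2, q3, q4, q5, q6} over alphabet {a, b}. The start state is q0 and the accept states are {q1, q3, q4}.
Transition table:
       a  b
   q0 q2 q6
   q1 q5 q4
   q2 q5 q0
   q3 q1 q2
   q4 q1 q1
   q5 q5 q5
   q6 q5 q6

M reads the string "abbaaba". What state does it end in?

q5

q0 --a--> q2
q2 --b--> q0
q0 --b--> q6
q6 --a--> q5
q5 --a--> q5
q5 --b--> q5
q5 --a--> q5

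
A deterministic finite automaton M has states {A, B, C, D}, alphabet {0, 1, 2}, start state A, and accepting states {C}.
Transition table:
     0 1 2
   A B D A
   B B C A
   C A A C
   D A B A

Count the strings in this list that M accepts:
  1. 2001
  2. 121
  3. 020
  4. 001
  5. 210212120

2

2001: accepted
121: rejected
020: rejected
001: accepted
210212120: rejected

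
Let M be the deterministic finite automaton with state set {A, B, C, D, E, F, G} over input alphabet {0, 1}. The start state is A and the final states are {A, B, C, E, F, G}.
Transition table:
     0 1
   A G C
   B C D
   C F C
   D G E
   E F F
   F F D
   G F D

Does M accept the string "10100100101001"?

rejected

A --1--> C
C --0--> F
F --1--> D
D --0--> G
G --0--> F
F --1--> D
D --0--> G
G --0--> F
F --1--> D
D --0--> G
G --1--> D
D --0--> G
G --0--> F
F --1--> D
End in state D, which is not an accepting state.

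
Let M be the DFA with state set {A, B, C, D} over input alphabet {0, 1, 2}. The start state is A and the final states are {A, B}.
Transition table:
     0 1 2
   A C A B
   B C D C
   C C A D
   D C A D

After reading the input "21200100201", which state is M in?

A

A --2--> B
B --1--> D
D --2--> D
D --0--> C
C --0--> C
C --1--> A
A --0--> C
C --0--> C
C --2--> D
D --0--> C
C --1--> A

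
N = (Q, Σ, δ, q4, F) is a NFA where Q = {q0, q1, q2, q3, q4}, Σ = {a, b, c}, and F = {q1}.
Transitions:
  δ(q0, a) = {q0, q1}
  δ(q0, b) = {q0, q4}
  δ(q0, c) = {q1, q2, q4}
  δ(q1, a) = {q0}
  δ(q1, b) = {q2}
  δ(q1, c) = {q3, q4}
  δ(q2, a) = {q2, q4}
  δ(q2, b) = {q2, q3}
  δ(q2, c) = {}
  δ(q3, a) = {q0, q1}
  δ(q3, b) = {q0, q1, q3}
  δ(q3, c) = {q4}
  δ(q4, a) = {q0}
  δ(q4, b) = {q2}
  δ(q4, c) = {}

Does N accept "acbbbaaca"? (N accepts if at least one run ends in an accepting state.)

Start: {q4}
read a: {q0}
read c: {q1, q2, q4}
read b: {q2, q3}
read b: {q0, q1, q2, q3}
read b: {q0, q1, q2, q3, q4}
read a: {q0, q1, q2, q4}
read a: {q0, q1, q2, q4}
read c: {q1, q2, q3, q4}
read a: {q0, q1, q2, q4}
Reachable ∩ accepting = {q1} — nonempty.

accepted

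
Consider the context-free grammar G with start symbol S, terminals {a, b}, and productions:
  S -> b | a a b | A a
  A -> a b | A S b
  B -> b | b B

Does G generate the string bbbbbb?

no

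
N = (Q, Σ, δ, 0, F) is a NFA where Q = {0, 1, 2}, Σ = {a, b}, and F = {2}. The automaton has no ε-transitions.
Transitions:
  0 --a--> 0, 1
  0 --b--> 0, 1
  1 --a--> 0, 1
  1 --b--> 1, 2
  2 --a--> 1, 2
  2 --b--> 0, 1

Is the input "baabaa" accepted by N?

Start: {0}
read b: {0, 1}
read a: {0, 1}
read a: {0, 1}
read b: {0, 1, 2}
read a: {0, 1, 2}
read a: {0, 1, 2}
Reachable ∩ accepting = {2} — nonempty.

accepted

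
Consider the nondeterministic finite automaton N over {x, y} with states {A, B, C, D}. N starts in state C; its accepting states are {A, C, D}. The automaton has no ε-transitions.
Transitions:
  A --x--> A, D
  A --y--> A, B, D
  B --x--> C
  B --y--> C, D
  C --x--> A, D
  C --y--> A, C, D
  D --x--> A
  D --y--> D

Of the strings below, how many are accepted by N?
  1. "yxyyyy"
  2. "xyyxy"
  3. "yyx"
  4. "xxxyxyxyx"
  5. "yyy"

"yxyyyy": accepted
"xyyxy": accepted
"yyx": accepted
"xxxyxyxyx": accepted
"yyy": accepted

5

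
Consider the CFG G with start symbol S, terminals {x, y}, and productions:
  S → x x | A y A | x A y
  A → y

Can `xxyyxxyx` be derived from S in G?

no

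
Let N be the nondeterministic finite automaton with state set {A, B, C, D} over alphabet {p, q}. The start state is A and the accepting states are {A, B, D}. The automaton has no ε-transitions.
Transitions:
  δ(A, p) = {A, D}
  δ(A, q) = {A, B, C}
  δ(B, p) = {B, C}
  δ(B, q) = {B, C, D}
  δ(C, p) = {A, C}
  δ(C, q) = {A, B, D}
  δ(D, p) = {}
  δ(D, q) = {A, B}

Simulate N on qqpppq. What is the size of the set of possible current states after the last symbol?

4

Start: {A}
read q: {A, B, C}
read q: {A, B, C, D}
read p: {A, B, C, D}
read p: {A, B, C, D}
read p: {A, B, C, D}
read q: {A, B, C, D}
Final reachable set {A, B, C, D} has 4 states.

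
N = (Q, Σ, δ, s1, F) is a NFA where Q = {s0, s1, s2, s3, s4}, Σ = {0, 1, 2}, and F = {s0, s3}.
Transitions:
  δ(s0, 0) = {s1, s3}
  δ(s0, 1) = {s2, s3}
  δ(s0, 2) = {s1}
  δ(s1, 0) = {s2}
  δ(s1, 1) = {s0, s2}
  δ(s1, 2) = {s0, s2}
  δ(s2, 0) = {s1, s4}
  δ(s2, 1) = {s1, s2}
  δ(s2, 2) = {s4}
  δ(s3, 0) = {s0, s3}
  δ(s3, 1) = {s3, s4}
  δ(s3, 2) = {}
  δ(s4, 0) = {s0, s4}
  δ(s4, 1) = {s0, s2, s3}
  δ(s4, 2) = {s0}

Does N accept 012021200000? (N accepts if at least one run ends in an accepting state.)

Start: {s1}
read 0: {s2}
read 1: {s1, s2}
read 2: {s0, s2, s4}
read 0: {s0, s1, s3, s4}
read 2: {s0, s1, s2}
read 1: {s0, s1, s2, s3}
read 2: {s0, s1, s2, s4}
read 0: {s0, s1, s2, s3, s4}
read 0: {s0, s1, s2, s3, s4}
read 0: {s0, s1, s2, s3, s4}
read 0: {s0, s1, s2, s3, s4}
read 0: {s0, s1, s2, s3, s4}
Reachable ∩ accepting = {s0, s3} — nonempty.

accepted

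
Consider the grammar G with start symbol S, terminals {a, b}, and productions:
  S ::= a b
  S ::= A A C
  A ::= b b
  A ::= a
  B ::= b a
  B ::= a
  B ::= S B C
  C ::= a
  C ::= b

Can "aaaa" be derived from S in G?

no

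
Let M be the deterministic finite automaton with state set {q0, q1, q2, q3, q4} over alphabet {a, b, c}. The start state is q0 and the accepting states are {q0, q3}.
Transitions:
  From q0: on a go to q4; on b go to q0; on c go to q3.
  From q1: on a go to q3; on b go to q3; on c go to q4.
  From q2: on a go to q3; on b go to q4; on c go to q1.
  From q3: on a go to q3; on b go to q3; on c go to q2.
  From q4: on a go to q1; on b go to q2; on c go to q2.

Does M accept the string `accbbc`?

q0 --a--> q4
q4 --c--> q2
q2 --c--> q1
q1 --b--> q3
q3 --b--> q3
q3 --c--> q2
End in state q2, which is not an accepting state.

rejected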